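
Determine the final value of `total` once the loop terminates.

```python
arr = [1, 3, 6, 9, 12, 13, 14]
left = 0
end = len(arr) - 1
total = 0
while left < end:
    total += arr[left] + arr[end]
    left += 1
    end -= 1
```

Let's trace through this code step by step.

Initialize: arr = [1, 3, 6, 9, 12, 13, 14]
Initialize: left = 0
Initialize: end = 6
Initialize: total = 0
Entering loop: while left < end:
After iteration 1: left = 1, end = 5, total = 15
After iteration 2: left = 2, end = 4, total = 31
After iteration 3: left = 3, end = 3, total = 49
Loop ends.

Final answer: 49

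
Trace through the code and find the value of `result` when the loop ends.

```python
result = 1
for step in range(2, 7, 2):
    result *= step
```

Let's trace through this code step by step.

Initialize: result = 1
Entering loop: for step in range(2, 7, 2):
After iteration 1: step = 2, result = 2
After iteration 2: step = 4, result = 8
After iteration 3: step = 6, result = 48
Loop ends.

Final answer: 48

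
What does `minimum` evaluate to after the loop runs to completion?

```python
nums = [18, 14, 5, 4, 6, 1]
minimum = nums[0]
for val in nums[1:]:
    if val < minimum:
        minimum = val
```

Let's trace through this code step by step.

Initialize: nums = [18, 14, 5, 4, 6, 1]
Initialize: minimum = 18
Entering loop: for val in nums[1:]:
After iteration 1: val = 14, minimum = 14
After iteration 2: val = 5, minimum = 5
After iteration 3: val = 4, minimum = 4
After iteration 4: val = 6, minimum = 4
After iteration 5: val = 1, minimum = 1
Loop ends.

Final answer: 1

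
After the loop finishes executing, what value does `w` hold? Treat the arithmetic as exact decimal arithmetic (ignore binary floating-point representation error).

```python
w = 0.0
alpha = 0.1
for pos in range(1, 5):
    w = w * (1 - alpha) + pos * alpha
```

Let's trace through this code step by step.

Initialize: w = 0.0
Initialize: alpha = 0.1
Entering loop: for pos in range(1, 5):
After iteration 1: pos = 1, w = 0.1
After iteration 2: pos = 2, w = 0.29
After iteration 3: pos = 3, w = 0.561
After iteration 4: pos = 4, w = 0.9049
Loop ends.

Final answer: 0.9049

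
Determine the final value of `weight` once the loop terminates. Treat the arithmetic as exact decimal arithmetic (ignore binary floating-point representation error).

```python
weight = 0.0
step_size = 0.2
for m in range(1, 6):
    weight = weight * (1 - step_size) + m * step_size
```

Let's trace through this code step by step.

Initialize: weight = 0.0
Initialize: step_size = 0.2
Entering loop: for m in range(1, 6):
After iteration 1: m = 1, weight = 0.2
After iteration 2: m = 2, weight = 0.56
After iteration 3: m = 3, weight = 1.048
After iteration 4: m = 4, weight = 1.6384
After iteration 5: m = 5, weight = 2.31072
Loop ends.

Final answer: 2.31072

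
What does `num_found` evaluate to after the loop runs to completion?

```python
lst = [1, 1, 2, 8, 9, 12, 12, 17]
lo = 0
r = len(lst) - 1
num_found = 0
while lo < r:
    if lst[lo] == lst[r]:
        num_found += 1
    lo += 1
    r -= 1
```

Let's trace through this code step by step.

Initialize: lst = [1, 1, 2, 8, 9, 12, 12, 17]
Initialize: lo = 0
Initialize: r = 7
Initialize: num_found = 0
Entering loop: while lo < r:
After iteration 1: lo = 1, r = 6, num_found = 0
After iteration 2: lo = 2, r = 5, num_found = 0
After iteration 3: lo = 3, r = 4, num_found = 0
After iteration 4: lo = 4, r = 3, num_found = 0
Loop ends.

Final answer: 0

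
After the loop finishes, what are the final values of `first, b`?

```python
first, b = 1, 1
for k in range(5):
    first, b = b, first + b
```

Let's trace through this code step by step.

Initialize: first = 1
Initialize: b = 1
Entering loop: for k in range(5):
After iteration 1: k = 0, first = 1, b = 2
After iteration 2: k = 1, first = 2, b = 3
After iteration 3: k = 2, first = 3, b = 5
After iteration 4: k = 3, first = 5, b = 8
After iteration 5: k = 4, first = 8, b = 13
Loop ends.

Final answer: 8, 13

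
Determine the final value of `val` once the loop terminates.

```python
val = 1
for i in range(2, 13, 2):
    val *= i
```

Let's trace through this code step by step.

Initialize: val = 1
Entering loop: for i in range(2, 13, 2):
After iteration 1: i = 2, val = 2
After iteration 2: i = 4, val = 8
After iteration 3: i = 6, val = 48
After iteration 4: i = 8, val = 384
After iteration 5: i = 10, val = 3840
After iteration 6: i = 12, val = 46080
Loop ends.

Final answer: 46080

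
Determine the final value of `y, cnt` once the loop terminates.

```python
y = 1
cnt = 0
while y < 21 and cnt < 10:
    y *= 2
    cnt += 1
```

Let's trace through this code step by step.

Initialize: y = 1
Initialize: cnt = 0
Entering loop: while y < 21 and cnt < 10:
After iteration 1: y = 2, cnt = 1
After iteration 2: y = 4, cnt = 2
After iteration 3: y = 8, cnt = 3
After iteration 4: y = 16, cnt = 4
After iteration 5: y = 32, cnt = 5
Loop ends.

Final answer: 32, 5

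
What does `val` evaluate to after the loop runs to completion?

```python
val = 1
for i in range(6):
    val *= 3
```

Let's trace through this code step by step.

Initialize: val = 1
Entering loop: for i in range(6):
After iteration 1: i = 0, val = 3
After iteration 2: i = 1, val = 9
After iteration 3: i = 2, val = 27
After iteration 4: i = 3, val = 81
After iteration 5: i = 4, val = 243
After iteration 6: i = 5, val = 729
Loop ends.

Final answer: 729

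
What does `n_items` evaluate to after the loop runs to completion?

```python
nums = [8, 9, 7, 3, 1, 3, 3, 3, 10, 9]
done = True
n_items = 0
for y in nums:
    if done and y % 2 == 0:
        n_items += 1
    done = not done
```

Let's trace through this code step by step.

Initialize: nums = [8, 9, 7, 3, 1, 3, 3, 3, 10, 9]
Initialize: done = True
Initialize: n_items = 0
Entering loop: for y in nums:
After iteration 1: y = 8, done = False, n_items = 1
After iteration 2: y = 9, done = True, n_items = 1
After iteration 3: y = 7, done = False, n_items = 1
After iteration 4: y = 3, done = True, n_items = 1
After iteration 5: y = 1, done = False, n_items = 1
After iteration 6: y = 3, done = True, n_items = 1
After iteration 7: y = 3, done = False, n_items = 1
After iteration 8: y = 3, done = True, n_items = 1
After iteration 9: y = 10, done = False, n_items = 2
After iteration 10: y = 9, done = True, n_items = 2
Loop ends.

Final answer: 2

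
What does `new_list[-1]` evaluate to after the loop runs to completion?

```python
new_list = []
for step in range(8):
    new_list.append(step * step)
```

Let's trace through this code step by step.

Initialize: new_list = []
Entering loop: for step in range(8):
After iteration 1: step = 0, new_list = [0]
After iteration 2: step = 1, new_list = [0, 1]
After iteration 3: step = 2, new_list = [0, 1, 4]
After iteration 4: step = 3, new_list = [0, 1, 4, 9]
After iteration 5: step = 4, new_list = [0, 1, 4, 9, 16]
After iteration 6: step = 5, new_list = [0, 1, 4, 9, 16, 25]
After iteration 7: step = 6, new_list = [0, 1, 4, 9, 16, 25, 36]
After iteration 8: step = 7, new_list = [0, 1, 4, 9, 16, 25, 36, 49]
Loop ends.
new_list[-1] = 49

Final answer: 49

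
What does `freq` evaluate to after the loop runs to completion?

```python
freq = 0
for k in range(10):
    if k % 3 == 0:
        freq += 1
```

Let's trace through this code step by step.

Initialize: freq = 0
Entering loop: for k in range(10):
After iteration 1: k = 0, freq = 1
After iteration 2: k = 1, freq = 1
After iteration 3: k = 2, freq = 1
After iteration 4: k = 3, freq = 2
After iteration 5: k = 4, freq = 2
After iteration 6: k = 5, freq = 2
After iteration 7: k = 6, freq = 3
After iteration 8: k = 7, freq = 3
After iteration 9: k = 8, freq = 3
After iteration 10: k = 9, freq = 4
Loop ends.

Final answer: 4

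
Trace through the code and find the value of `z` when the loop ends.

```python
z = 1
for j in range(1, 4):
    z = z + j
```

Let's trace through this code step by step.

Initialize: z = 1
Entering loop: for j in range(1, 4):
After iteration 1: j = 1, z = 2
After iteration 2: j = 2, z = 4
After iteration 3: j = 3, z = 7
Loop ends.

Final answer: 7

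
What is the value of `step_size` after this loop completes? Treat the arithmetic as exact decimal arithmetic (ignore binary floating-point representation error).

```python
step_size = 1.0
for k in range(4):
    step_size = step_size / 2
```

Let's trace through this code step by step.

Initialize: step_size = 1.0
Entering loop: for k in range(4):
After iteration 1: k = 0, step_size = 0.5
After iteration 2: k = 1, step_size = 0.25
After iteration 3: k = 2, step_size = 0.125
After iteration 4: k = 3, step_size = 0.0625
Loop ends.

Final answer: 0.0625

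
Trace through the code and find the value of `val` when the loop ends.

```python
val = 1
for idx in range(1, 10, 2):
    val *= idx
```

Let's trace through this code step by step.

Initialize: val = 1
Entering loop: for idx in range(1, 10, 2):
After iteration 1: idx = 1, val = 1
After iteration 2: idx = 3, val = 3
After iteration 3: idx = 5, val = 15
After iteration 4: idx = 7, val = 105
After iteration 5: idx = 9, val = 945
Loop ends.

Final answer: 945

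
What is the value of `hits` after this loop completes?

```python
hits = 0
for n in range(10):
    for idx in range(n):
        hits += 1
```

Let's trace through this code step by step.

Initialize: hits = 0
Entering loop: for n in range(10):
After iteration 1: n = 0, hits = 0
After iteration 2: n = 1, hits = 1, idx = 0
After iteration 3: n = 2, hits = 3, idx = 1
After iteration 4: n = 3, hits = 6, idx = 2
After iteration 5: n = 4, hits = 10, idx = 3
After iteration 6: n = 5, hits = 15, idx = 4
After iteration 7: n = 6, hits = 21, idx = 5
After iteration 8: n = 7, hits = 28, idx = 6
After iteration 9: n = 8, hits = 36, idx = 7
After iteration 10: n = 9, hits = 45, idx = 8
Loop ends.

Final answer: 45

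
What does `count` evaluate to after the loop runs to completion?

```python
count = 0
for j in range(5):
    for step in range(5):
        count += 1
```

Let's trace through this code step by step.

Initialize: count = 0
Entering loop: for j in range(5):
After iteration 1: j = 0, count = 5
After iteration 2: j = 1, count = 10
After iteration 3: j = 2, count = 15
After iteration 4: j = 3, count = 20
After iteration 5: j = 4, count = 25
Loop ends.

Final answer: 25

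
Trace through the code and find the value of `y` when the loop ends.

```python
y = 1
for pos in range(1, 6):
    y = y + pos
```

Let's trace through this code step by step.

Initialize: y = 1
Entering loop: for pos in range(1, 6):
After iteration 1: pos = 1, y = 2
After iteration 2: pos = 2, y = 4
After iteration 3: pos = 3, y = 7
After iteration 4: pos = 4, y = 11
After iteration 5: pos = 5, y = 16
Loop ends.

Final answer: 16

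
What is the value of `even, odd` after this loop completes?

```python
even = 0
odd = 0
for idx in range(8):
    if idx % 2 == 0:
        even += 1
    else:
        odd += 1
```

Let's trace through this code step by step.

Initialize: even = 0
Initialize: odd = 0
Entering loop: for idx in range(8):
After iteration 1: idx = 0, even = 1, odd = 0
After iteration 2: idx = 1, even = 1, odd = 1
After iteration 3: idx = 2, even = 2, odd = 1
After iteration 4: idx = 3, even = 2, odd = 2
After iteration 5: idx = 4, even = 3, odd = 2
After iteration 6: idx = 5, even = 3, odd = 3
After iteration 7: idx = 6, even = 4, odd = 3
After iteration 8: idx = 7, even = 4, odd = 4
Loop ends.

Final answer: 4, 4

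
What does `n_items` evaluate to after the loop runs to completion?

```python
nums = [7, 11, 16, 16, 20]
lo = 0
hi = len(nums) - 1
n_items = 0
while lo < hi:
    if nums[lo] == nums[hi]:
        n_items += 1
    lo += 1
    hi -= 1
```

Let's trace through this code step by step.

Initialize: nums = [7, 11, 16, 16, 20]
Initialize: lo = 0
Initialize: hi = 4
Initialize: n_items = 0
Entering loop: while lo < hi:
After iteration 1: lo = 1, hi = 3, n_items = 0
After iteration 2: lo = 2, hi = 2, n_items = 0
Loop ends.

Final answer: 0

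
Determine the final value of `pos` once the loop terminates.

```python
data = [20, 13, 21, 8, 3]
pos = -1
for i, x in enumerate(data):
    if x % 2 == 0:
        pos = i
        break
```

Let's trace through this code step by step.

Initialize: data = [20, 13, 21, 8, 3]
Initialize: pos = -1
Entering loop: for i, x in enumerate(data):
After iteration 1: i = 0, x = 20, pos = 0
Loop ends.

Final answer: 0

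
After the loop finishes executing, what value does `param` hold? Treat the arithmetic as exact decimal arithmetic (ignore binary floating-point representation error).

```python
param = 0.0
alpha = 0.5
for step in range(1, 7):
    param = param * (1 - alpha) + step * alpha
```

Let's trace through this code step by step.

Initialize: param = 0.0
Initialize: alpha = 0.5
Entering loop: for step in range(1, 7):
After iteration 1: step = 1, param = 0.5
After iteration 2: step = 2, param = 1.25
After iteration 3: step = 3, param = 2.125
After iteration 4: step = 4, param = 3.0625
After iteration 5: step = 5, param = 4.03125
After iteration 6: step = 6, param = 5.015625
Loop ends.

Final answer: 5.015625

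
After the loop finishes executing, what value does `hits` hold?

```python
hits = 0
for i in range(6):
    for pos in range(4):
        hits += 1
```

Let's trace through this code step by step.

Initialize: hits = 0
Entering loop: for i in range(6):
After iteration 1: i = 0, hits = 4
After iteration 2: i = 1, hits = 8
After iteration 3: i = 2, hits = 12
After iteration 4: i = 3, hits = 16
After iteration 5: i = 4, hits = 20
After iteration 6: i = 5, hits = 24
Loop ends.

Final answer: 24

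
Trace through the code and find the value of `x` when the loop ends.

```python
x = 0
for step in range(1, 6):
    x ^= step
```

Let's trace through this code step by step.

Initialize: x = 0
Entering loop: for step in range(1, 6):
After iteration 1: step = 1, x = 1
After iteration 2: step = 2, x = 3
After iteration 3: step = 3, x = 0
After iteration 4: step = 4, x = 4
After iteration 5: step = 5, x = 1
Loop ends.

Final answer: 1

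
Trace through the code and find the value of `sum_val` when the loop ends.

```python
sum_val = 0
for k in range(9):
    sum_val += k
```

Let's trace through this code step by step.

Initialize: sum_val = 0
Entering loop: for k in range(9):
After iteration 1: k = 0, sum_val = 0
After iteration 2: k = 1, sum_val = 1
After iteration 3: k = 2, sum_val = 3
After iteration 4: k = 3, sum_val = 6
After iteration 5: k = 4, sum_val = 10
After iteration 6: k = 5, sum_val = 15
After iteration 7: k = 6, sum_val = 21
After iteration 8: k = 7, sum_val = 28
After iteration 9: k = 8, sum_val = 36
Loop ends.

Final answer: 36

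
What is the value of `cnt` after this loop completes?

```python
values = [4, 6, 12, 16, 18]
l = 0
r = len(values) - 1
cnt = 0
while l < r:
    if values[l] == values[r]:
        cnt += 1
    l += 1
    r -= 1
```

Let's trace through this code step by step.

Initialize: values = [4, 6, 12, 16, 18]
Initialize: l = 0
Initialize: r = 4
Initialize: cnt = 0
Entering loop: while l < r:
After iteration 1: l = 1, r = 3, cnt = 0
After iteration 2: l = 2, r = 2, cnt = 0
Loop ends.

Final answer: 0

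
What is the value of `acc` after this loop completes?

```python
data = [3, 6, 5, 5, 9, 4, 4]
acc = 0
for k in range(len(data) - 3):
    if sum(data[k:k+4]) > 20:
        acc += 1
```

Let's trace through this code step by step.

Initialize: data = [3, 6, 5, 5, 9, 4, 4]
Initialize: acc = 0
Entering loop: for k in range(len(data) - 3):
After iteration 1: k = 0, acc = 0
After iteration 2: k = 1, acc = 1
After iteration 3: k = 2, acc = 2
After iteration 4: k = 3, acc = 3
Loop ends.

Final answer: 3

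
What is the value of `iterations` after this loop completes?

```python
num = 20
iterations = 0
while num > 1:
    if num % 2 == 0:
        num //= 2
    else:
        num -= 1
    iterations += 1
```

Let's trace through this code step by step.

Initialize: num = 20
Initialize: iterations = 0
Entering loop: while num > 1:
After iteration 1: num = 10, iterations = 1
After iteration 2: num = 5, iterations = 2
After iteration 3: num = 4, iterations = 3
After iteration 4: num = 2, iterations = 4
After iteration 5: num = 1, iterations = 5
Loop ends.

Final answer: 5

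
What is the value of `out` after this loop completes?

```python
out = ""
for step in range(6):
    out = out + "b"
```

Let's trace through this code step by step.

Initialize: out = ''
Entering loop: for step in range(6):
After iteration 1: step = 0, out = 'b'
After iteration 2: step = 1, out = 'bb'
After iteration 3: step = 2, out = 'bbb'
After iteration 4: step = 3, out = 'bbbb'
After iteration 5: step = 4, out = 'bbbbb'
After iteration 6: step = 5, out = 'bbbbbb'
Loop ends.

Final answer: 'bbbbbb'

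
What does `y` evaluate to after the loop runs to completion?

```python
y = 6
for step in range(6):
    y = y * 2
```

Let's trace through this code step by step.

Initialize: y = 6
Entering loop: for step in range(6):
After iteration 1: step = 0, y = 12
After iteration 2: step = 1, y = 24
After iteration 3: step = 2, y = 48
After iteration 4: step = 3, y = 96
After iteration 5: step = 4, y = 192
After iteration 6: step = 5, y = 384
Loop ends.

Final answer: 384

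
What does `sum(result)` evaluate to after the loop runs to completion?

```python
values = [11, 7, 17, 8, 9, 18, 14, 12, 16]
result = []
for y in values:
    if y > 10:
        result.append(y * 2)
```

Let's trace through this code step by step.

Initialize: values = [11, 7, 17, 8, 9, 18, 14, 12, 16]
Initialize: result = []
Entering loop: for y in values:
After iteration 1: y = 11, result = [22]
After iteration 2: y = 7, result = [22]
After iteration 3: y = 17, result = [22, 34]
After iteration 4: y = 8, result = [22, 34]
After iteration 5: y = 9, result = [22, 34]
After iteration 6: y = 18, result = [22, 34, 36]
After iteration 7: y = 14, result = [22, 34, 36, 28]
After iteration 8: y = 12, result = [22, 34, 36, 28, 24]
After iteration 9: y = 16, result = [22, 34, 36, 28, 24, 32]
Loop ends.
sum(result) = 176

Final answer: 176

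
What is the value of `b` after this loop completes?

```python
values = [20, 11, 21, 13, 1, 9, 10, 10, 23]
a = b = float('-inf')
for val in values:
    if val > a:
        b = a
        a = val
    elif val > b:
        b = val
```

Let's trace through this code step by step.

Initialize: values = [20, 11, 21, 13, 1, 9, 10, 10, 23]
Initialize: a = -inf
Initialize: b = -inf
Entering loop: for val in values:
After iteration 1: val = 20, a = 20, b = -inf
After iteration 2: val = 11, a = 20, b = 11
After iteration 3: val = 21, a = 21, b = 20
After iteration 4: val = 13, a = 21, b = 20
After iteration 5: val = 1, a = 21, b = 20
After iteration 6: val = 9, a = 21, b = 20
After iteration 7: val = 10, a = 21, b = 20
After iteration 8: val = 10, a = 21, b = 20
After iteration 9: val = 23, a = 23, b = 21
Loop ends.

Final answer: 21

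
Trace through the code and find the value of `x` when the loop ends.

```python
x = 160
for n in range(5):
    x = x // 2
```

Let's trace through this code step by step.

Initialize: x = 160
Entering loop: for n in range(5):
After iteration 1: n = 0, x = 80
After iteration 2: n = 1, x = 40
After iteration 3: n = 2, x = 20
After iteration 4: n = 3, x = 10
After iteration 5: n = 4, x = 5
Loop ends.

Final answer: 5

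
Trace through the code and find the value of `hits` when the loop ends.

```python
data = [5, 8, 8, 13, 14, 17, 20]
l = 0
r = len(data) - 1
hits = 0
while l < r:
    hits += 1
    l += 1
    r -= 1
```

Let's trace through this code step by step.

Initialize: data = [5, 8, 8, 13, 14, 17, 20]
Initialize: l = 0
Initialize: r = 6
Initialize: hits = 0
Entering loop: while l < r:
After iteration 1: l = 1, r = 5, hits = 1
After iteration 2: l = 2, r = 4, hits = 2
After iteration 3: l = 3, r = 3, hits = 3
Loop ends.

Final answer: 3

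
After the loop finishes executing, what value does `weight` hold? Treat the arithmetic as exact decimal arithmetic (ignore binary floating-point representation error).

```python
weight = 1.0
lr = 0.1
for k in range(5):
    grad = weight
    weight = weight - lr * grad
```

Let's trace through this code step by step.

Initialize: weight = 1.0
Initialize: lr = 0.1
Entering loop: for k in range(5):
After iteration 1: k = 0, weight = 0.9, grad = 1.0
After iteration 2: k = 1, weight = 0.81, grad = 0.9
After iteration 3: k = 2, weight = 0.729, grad = 0.81
After iteration 4: k = 3, weight = 0.6561, grad = 0.729
After iteration 5: k = 4, weight = 0.59049, grad = 0.6561
Loop ends.

Final answer: 0.59049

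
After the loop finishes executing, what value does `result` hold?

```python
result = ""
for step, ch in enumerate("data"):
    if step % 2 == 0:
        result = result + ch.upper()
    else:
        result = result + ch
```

Let's trace through this code step by step.

Initialize: result = ''
Entering loop: for step, ch in enumerate("data"):
After iteration 1: step = 0, ch = 'd', result = 'D'
After iteration 2: step = 1, ch = 'a', result = 'Da'
After iteration 3: step = 2, ch = 't', result = 'DaT'
After iteration 4: step = 3, ch = 'a', result = 'DaTa'
Loop ends.

Final answer: 'DaTa'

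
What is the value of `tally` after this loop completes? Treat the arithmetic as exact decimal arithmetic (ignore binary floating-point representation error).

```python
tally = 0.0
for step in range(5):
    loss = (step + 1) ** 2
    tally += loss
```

Let's trace through this code step by step.

Initialize: tally = 0.0
Entering loop: for step in range(5):
After iteration 1: step = 0, tally = 1.0, loss = 1
After iteration 2: step = 1, tally = 5.0, loss = 4
After iteration 3: step = 2, tally = 14.0, loss = 9
After iteration 4: step = 3, tally = 30.0, loss = 16
After iteration 5: step = 4, tally = 55.0, loss = 25
Loop ends.

Final answer: 55.0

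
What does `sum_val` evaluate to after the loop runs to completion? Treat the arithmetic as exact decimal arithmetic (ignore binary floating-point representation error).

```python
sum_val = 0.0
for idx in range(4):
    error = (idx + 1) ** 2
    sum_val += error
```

Let's trace through this code step by step.

Initialize: sum_val = 0.0
Entering loop: for idx in range(4):
After iteration 1: idx = 0, sum_val = 1.0, error = 1
After iteration 2: idx = 1, sum_val = 5.0, error = 4
After iteration 3: idx = 2, sum_val = 14.0, error = 9
After iteration 4: idx = 3, sum_val = 30.0, error = 16
Loop ends.

Final answer: 30.0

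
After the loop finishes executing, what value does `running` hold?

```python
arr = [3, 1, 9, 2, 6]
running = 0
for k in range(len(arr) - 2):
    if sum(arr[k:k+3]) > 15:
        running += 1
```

Let's trace through this code step by step.

Initialize: arr = [3, 1, 9, 2, 6]
Initialize: running = 0
Entering loop: for k in range(len(arr) - 2):
After iteration 1: k = 0, running = 0
After iteration 2: k = 1, running = 0
After iteration 3: k = 2, running = 1
Loop ends.

Final answer: 1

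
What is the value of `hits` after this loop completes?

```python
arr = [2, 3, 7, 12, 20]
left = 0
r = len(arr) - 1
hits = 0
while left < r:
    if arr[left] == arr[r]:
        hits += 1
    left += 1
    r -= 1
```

Let's trace through this code step by step.

Initialize: arr = [2, 3, 7, 12, 20]
Initialize: left = 0
Initialize: r = 4
Initialize: hits = 0
Entering loop: while left < r:
After iteration 1: left = 1, r = 3, hits = 0
After iteration 2: left = 2, r = 2, hits = 0
Loop ends.

Final answer: 0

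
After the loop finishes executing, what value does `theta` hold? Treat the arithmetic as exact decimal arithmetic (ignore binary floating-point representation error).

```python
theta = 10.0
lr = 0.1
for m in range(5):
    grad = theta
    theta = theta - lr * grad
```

Let's trace through this code step by step.

Initialize: theta = 10.0
Initialize: lr = 0.1
Entering loop: for m in range(5):
After iteration 1: m = 0, theta = 9.0, grad = 10.0
After iteration 2: m = 1, theta = 8.1, grad = 9.0
After iteration 3: m = 2, theta = 7.29, grad = 8.1
After iteration 4: m = 3, theta = 6.561, grad = 7.29
After iteration 5: m = 4, theta = 5.9049, grad = 6.561
Loop ends.

Final answer: 5.9049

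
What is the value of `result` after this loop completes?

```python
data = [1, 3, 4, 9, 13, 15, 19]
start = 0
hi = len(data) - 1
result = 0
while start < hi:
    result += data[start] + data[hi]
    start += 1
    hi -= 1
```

Let's trace through this code step by step.

Initialize: data = [1, 3, 4, 9, 13, 15, 19]
Initialize: start = 0
Initialize: hi = 6
Initialize: result = 0
Entering loop: while start < hi:
After iteration 1: start = 1, hi = 5, result = 20
After iteration 2: start = 2, hi = 4, result = 38
After iteration 3: start = 3, hi = 3, result = 55
Loop ends.

Final answer: 55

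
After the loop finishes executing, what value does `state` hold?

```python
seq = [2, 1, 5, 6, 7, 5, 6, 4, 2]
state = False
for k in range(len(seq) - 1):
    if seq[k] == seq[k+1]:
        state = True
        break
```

Let's trace through this code step by step.

Initialize: seq = [2, 1, 5, 6, 7, 5, 6, 4, 2]
Initialize: state = False
Entering loop: for k in range(len(seq) - 1):
After iteration 1: k = 0, state = False
After iteration 2: k = 1, state = False
After iteration 3: k = 2, state = False
After iteration 4: k = 3, state = False
After iteration 5: k = 4, state = False
After iteration 6: k = 5, state = False
After iteration 7: k = 6, state = False
After iteration 8: k = 7, state = False
Loop ends.

Final answer: False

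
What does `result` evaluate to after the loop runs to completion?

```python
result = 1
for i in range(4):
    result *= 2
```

Let's trace through this code step by step.

Initialize: result = 1
Entering loop: for i in range(4):
After iteration 1: i = 0, result = 2
After iteration 2: i = 1, result = 4
After iteration 3: i = 2, result = 8
After iteration 4: i = 3, result = 16
Loop ends.

Final answer: 16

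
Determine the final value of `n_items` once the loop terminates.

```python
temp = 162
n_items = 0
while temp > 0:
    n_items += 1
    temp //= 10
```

Let's trace through this code step by step.

Initialize: temp = 162
Initialize: n_items = 0
Entering loop: while temp > 0:
After iteration 1: temp = 16, n_items = 1
After iteration 2: temp = 1, n_items = 2
After iteration 3: temp = 0, n_items = 3
Loop ends.

Final answer: 3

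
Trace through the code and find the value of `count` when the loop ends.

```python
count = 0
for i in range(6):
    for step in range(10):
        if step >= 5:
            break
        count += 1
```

Let's trace through this code step by step.

Initialize: count = 0
Entering loop: for i in range(6):
After iteration 1: i = 0, count = 5
After iteration 2: i = 1, count = 10
After iteration 3: i = 2, count = 15
After iteration 4: i = 3, count = 20
After iteration 5: i = 4, count = 25
After iteration 6: i = 5, count = 30
Loop ends.

Final answer: 30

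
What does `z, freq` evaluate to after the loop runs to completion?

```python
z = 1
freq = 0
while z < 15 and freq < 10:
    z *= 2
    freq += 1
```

Let's trace through this code step by step.

Initialize: z = 1
Initialize: freq = 0
Entering loop: while z < 15 and freq < 10:
After iteration 1: z = 2, freq = 1
After iteration 2: z = 4, freq = 2
After iteration 3: z = 8, freq = 3
After iteration 4: z = 16, freq = 4
Loop ends.

Final answer: 16, 4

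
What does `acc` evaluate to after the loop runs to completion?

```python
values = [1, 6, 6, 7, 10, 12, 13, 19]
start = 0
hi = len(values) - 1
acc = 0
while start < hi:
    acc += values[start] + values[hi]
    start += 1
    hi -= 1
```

Let's trace through this code step by step.

Initialize: values = [1, 6, 6, 7, 10, 12, 13, 19]
Initialize: start = 0
Initialize: hi = 7
Initialize: acc = 0
Entering loop: while start < hi:
After iteration 1: start = 1, hi = 6, acc = 20
After iteration 2: start = 2, hi = 5, acc = 39
After iteration 3: start = 3, hi = 4, acc = 57
After iteration 4: start = 4, hi = 3, acc = 74
Loop ends.

Final answer: 74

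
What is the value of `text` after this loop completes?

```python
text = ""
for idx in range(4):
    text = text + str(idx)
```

Let's trace through this code step by step.

Initialize: text = ''
Entering loop: for idx in range(4):
After iteration 1: idx = 0, text = '0'
After iteration 2: idx = 1, text = '01'
After iteration 3: idx = 2, text = '012'
After iteration 4: idx = 3, text = '0123'
Loop ends.

Final answer: '0123'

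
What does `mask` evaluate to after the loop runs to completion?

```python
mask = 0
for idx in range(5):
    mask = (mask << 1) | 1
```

Let's trace through this code step by step.

Initialize: mask = 0
Entering loop: for idx in range(5):
After iteration 1: idx = 0, mask = 1
After iteration 2: idx = 1, mask = 3
After iteration 3: idx = 2, mask = 7
After iteration 4: idx = 3, mask = 15
After iteration 5: idx = 4, mask = 31
Loop ends.

Final answer: 31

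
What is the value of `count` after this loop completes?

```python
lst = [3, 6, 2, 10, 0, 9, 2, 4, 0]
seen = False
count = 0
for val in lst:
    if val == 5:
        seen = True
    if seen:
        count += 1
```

Let's trace through this code step by step.

Initialize: lst = [3, 6, 2, 10, 0, 9, 2, 4, 0]
Initialize: seen = False
Initialize: count = 0
Entering loop: for val in lst:
After iteration 1: val = 3, count = 0
After iteration 2: val = 6, count = 0
After iteration 3: val = 2, count = 0
After iteration 4: val = 10, count = 0
After iteration 5: val = 0, count = 0
After iteration 6: val = 9, count = 0
After iteration 7: val = 2, count = 0
After iteration 8: val = 4, count = 0
After iteration 9: val = 0, count = 0
Loop ends.

Final answer: 0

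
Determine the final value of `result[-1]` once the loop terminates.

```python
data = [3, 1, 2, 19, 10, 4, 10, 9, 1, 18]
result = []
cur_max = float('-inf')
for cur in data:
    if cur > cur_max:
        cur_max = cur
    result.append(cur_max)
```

Let's trace through this code step by step.

Initialize: data = [3, 1, 2, 19, 10, 4, 10, 9, 1, 18]
Initialize: result = []
Initialize: cur_max = -inf
Entering loop: for cur in data:
After iteration 1: cur = 3, result = [3], cur_max = 3
After iteration 2: cur = 1, result = [3, 3], cur_max = 3
After iteration 3: cur = 2, result = [3, 3, 3], cur_max = 3
After iteration 4: cur = 19, result = [3, 3, 3, 19], cur_max = 19
After iteration 5: cur = 10, result = [3, 3, 3, 19, 19], cur_max = 19
After iteration 6: cur = 4, result = [3, 3, 3, 19, 19, 19], cur_max = 19
After iteration 7: cur = 10, result = [3, 3, 3, 19, 19, 19, 19], cur_max = 19
After iteration 8: cur = 9, result = [3, 3, 3, 19, 19, 19, 19, 19], cur_max = 19
After iteration 9: cur = 1, result = [3, 3, 3, 19, 19, 19, 19, 19, 19], cur_max = 19
After iteration 10: cur = 18, result = [3, 3, 3, 19, 19, 19, 19, 19, 19, 19], cur_max = 19
Loop ends.
result[-1] = 19

Final answer: 19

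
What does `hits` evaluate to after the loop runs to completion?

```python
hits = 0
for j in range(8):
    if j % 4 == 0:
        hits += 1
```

Let's trace through this code step by step.

Initialize: hits = 0
Entering loop: for j in range(8):
After iteration 1: j = 0, hits = 1
After iteration 2: j = 1, hits = 1
After iteration 3: j = 2, hits = 1
After iteration 4: j = 3, hits = 1
After iteration 5: j = 4, hits = 2
After iteration 6: j = 5, hits = 2
After iteration 7: j = 6, hits = 2
After iteration 8: j = 7, hits = 2
Loop ends.

Final answer: 2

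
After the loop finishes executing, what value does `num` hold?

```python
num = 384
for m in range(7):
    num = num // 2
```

Let's trace through this code step by step.

Initialize: num = 384
Entering loop: for m in range(7):
After iteration 1: m = 0, num = 192
After iteration 2: m = 1, num = 96
After iteration 3: m = 2, num = 48
After iteration 4: m = 3, num = 24
After iteration 5: m = 4, num = 12
After iteration 6: m = 5, num = 6
After iteration 7: m = 6, num = 3
Loop ends.

Final answer: 3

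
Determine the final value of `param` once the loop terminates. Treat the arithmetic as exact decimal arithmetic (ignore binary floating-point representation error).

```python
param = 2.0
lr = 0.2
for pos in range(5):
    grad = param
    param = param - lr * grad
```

Let's trace through this code step by step.

Initialize: param = 2.0
Initialize: lr = 0.2
Entering loop: for pos in range(5):
After iteration 1: pos = 0, param = 1.6, grad = 2.0
After iteration 2: pos = 1, param = 1.28, grad = 1.6
After iteration 3: pos = 2, param = 1.024, grad = 1.28
After iteration 4: pos = 3, param = 0.8192, grad = 1.024
After iteration 5: pos = 4, param = 0.65536, grad = 0.8192
Loop ends.

Final answer: 0.65536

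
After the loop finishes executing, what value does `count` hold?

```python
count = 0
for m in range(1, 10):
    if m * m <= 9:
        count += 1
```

Let's trace through this code step by step.

Initialize: count = 0
Entering loop: for m in range(1, 10):
After iteration 1: m = 1, count = 1
After iteration 2: m = 2, count = 2
After iteration 3: m = 3, count = 3
After iteration 4: m = 4, count = 3
After iteration 5: m = 5, count = 3
After iteration 6: m = 6, count = 3
After iteration 7: m = 7, count = 3
After iteration 8: m = 8, count = 3
After iteration 9: m = 9, count = 3
Loop ends.

Final answer: 3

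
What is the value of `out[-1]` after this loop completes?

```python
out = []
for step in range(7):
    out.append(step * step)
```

Let's trace through this code step by step.

Initialize: out = []
Entering loop: for step in range(7):
After iteration 1: step = 0, out = [0]
After iteration 2: step = 1, out = [0, 1]
After iteration 3: step = 2, out = [0, 1, 4]
After iteration 4: step = 3, out = [0, 1, 4, 9]
After iteration 5: step = 4, out = [0, 1, 4, 9, 16]
After iteration 6: step = 5, out = [0, 1, 4, 9, 16, 25]
After iteration 7: step = 6, out = [0, 1, 4, 9, 16, 25, 36]
Loop ends.
out[-1] = 36

Final answer: 36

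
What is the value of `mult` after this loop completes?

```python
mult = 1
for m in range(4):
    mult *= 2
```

Let's trace through this code step by step.

Initialize: mult = 1
Entering loop: for m in range(4):
After iteration 1: m = 0, mult = 2
After iteration 2: m = 1, mult = 4
After iteration 3: m = 2, mult = 8
After iteration 4: m = 3, mult = 16
Loop ends.

Final answer: 16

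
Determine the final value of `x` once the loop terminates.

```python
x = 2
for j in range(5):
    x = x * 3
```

Let's trace through this code step by step.

Initialize: x = 2
Entering loop: for j in range(5):
After iteration 1: j = 0, x = 6
After iteration 2: j = 1, x = 18
After iteration 3: j = 2, x = 54
After iteration 4: j = 3, x = 162
After iteration 5: j = 4, x = 486
Loop ends.

Final answer: 486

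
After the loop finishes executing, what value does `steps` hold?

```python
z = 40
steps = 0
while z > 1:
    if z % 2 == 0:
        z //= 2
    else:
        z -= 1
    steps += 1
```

Let's trace through this code step by step.

Initialize: z = 40
Initialize: steps = 0
Entering loop: while z > 1:
After iteration 1: z = 20, steps = 1
After iteration 2: z = 10, steps = 2
After iteration 3: z = 5, steps = 3
After iteration 4: z = 4, steps = 4
After iteration 5: z = 2, steps = 5
After iteration 6: z = 1, steps = 6
Loop ends.

Final answer: 6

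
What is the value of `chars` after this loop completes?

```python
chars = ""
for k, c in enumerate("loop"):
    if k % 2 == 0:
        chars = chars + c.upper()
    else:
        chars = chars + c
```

Let's trace through this code step by step.

Initialize: chars = ''
Entering loop: for k, c in enumerate("loop"):
After iteration 1: k = 0, c = 'l', chars = 'L'
After iteration 2: k = 1, c = 'o', chars = 'Lo'
After iteration 3: k = 2, c = 'o', chars = 'LoO'
After iteration 4: k = 3, c = 'p', chars = 'LoOp'
Loop ends.

Final answer: 'LoOp'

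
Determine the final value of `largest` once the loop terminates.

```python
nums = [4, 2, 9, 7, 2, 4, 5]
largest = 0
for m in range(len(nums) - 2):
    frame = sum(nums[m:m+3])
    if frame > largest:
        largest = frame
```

Let's trace through this code step by step.

Initialize: nums = [4, 2, 9, 7, 2, 4, 5]
Initialize: largest = 0
Entering loop: for m in range(len(nums) - 2):
After iteration 1: m = 0, largest = 15, frame = 15
After iteration 2: m = 1, largest = 18, frame = 18
After iteration 3: m = 2, largest = 18, frame = 18
After iteration 4: m = 3, largest = 18, frame = 13
After iteration 5: m = 4, largest = 18, frame = 11
Loop ends.

Final answer: 18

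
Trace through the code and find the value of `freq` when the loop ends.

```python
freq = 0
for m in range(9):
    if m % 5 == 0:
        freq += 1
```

Let's trace through this code step by step.

Initialize: freq = 0
Entering loop: for m in range(9):
After iteration 1: m = 0, freq = 1
After iteration 2: m = 1, freq = 1
After iteration 3: m = 2, freq = 1
After iteration 4: m = 3, freq = 1
After iteration 5: m = 4, freq = 1
After iteration 6: m = 5, freq = 2
After iteration 7: m = 6, freq = 2
After iteration 8: m = 7, freq = 2
After iteration 9: m = 8, freq = 2
Loop ends.

Final answer: 2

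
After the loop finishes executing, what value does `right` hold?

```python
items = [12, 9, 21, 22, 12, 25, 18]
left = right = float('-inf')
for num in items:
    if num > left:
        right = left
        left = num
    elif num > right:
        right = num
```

Let's trace through this code step by step.

Initialize: items = [12, 9, 21, 22, 12, 25, 18]
Initialize: left = -inf
Initialize: right = -inf
Entering loop: for num in items:
After iteration 1: num = 12, left = 12, right = -inf
After iteration 2: num = 9, left = 12, right = 9
After iteration 3: num = 21, left = 21, right = 12
After iteration 4: num = 22, left = 22, right = 21
After iteration 5: num = 12, left = 22, right = 21
After iteration 6: num = 25, left = 25, right = 22
After iteration 7: num = 18, left = 25, right = 22
Loop ends.

Final answer: 22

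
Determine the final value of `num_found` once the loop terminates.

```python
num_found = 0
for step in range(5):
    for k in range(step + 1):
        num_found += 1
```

Let's trace through this code step by step.

Initialize: num_found = 0
Entering loop: for step in range(5):
After iteration 1: step = 0, num_found = 1, k = 0
After iteration 2: step = 1, num_found = 3, k = 1
After iteration 3: step = 2, num_found = 6, k = 2
After iteration 4: step = 3, num_found = 10, k = 3
After iteration 5: step = 4, num_found = 15, k = 4
Loop ends.

Final answer: 15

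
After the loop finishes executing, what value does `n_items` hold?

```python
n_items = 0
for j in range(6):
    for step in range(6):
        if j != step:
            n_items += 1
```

Let's trace through this code step by step.

Initialize: n_items = 0
Entering loop: for j in range(6):
After iteration 1: j = 0, n_items = 5
After iteration 2: j = 1, n_items = 10
After iteration 3: j = 2, n_items = 15
After iteration 4: j = 3, n_items = 20
After iteration 5: j = 4, n_items = 25
After iteration 6: j = 5, n_items = 30
Loop ends.

Final answer: 30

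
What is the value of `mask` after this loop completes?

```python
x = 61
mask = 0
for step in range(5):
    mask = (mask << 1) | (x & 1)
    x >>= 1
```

Let's trace through this code step by step.

Initialize: x = 61
Initialize: mask = 0
Entering loop: for step in range(5):
After iteration 1: step = 0, x = 30, mask = 1
After iteration 2: step = 1, x = 15, mask = 2
After iteration 3: step = 2, x = 7, mask = 5
After iteration 4: step = 3, x = 3, mask = 11
After iteration 5: step = 4, x = 1, mask = 23
Loop ends.

Final answer: 23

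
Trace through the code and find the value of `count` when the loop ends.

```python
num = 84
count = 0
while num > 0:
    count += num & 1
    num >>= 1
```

Let's trace through this code step by step.

Initialize: num = 84
Initialize: count = 0
Entering loop: while num > 0:
After iteration 1: num = 42, count = 0
After iteration 2: num = 21, count = 0
After iteration 3: num = 10, count = 1
After iteration 4: num = 5, count = 1
After iteration 5: num = 2, count = 2
After iteration 6: num = 1, count = 2
After iteration 7: num = 0, count = 3
Loop ends.

Final answer: 3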